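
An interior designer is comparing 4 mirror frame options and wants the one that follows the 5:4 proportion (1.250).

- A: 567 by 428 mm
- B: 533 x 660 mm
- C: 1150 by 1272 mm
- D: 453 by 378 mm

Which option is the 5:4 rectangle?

Ratios (long/short): A ≈ 1.325; B ≈ 1.238; C ≈ 1.106; D ≈ 1.198.
5:4 ≈ 1.250; option B is nearest (Δ 0.012).

B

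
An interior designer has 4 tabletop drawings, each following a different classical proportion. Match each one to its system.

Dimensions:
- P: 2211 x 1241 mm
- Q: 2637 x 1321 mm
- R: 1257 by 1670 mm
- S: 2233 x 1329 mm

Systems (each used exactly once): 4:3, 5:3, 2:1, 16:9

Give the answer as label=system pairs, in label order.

Ratios: P ≈ 1.782; Q ≈ 1.996; R ≈ 1.329; S ≈ 1.680.
Targets: 4:3 ≈ 1.333; 5:3 ≈ 1.667; 2:1 ≈ 2.000; 16:9 ≈ 1.778.

P=16:9, Q=2:1, R=4:3, S=5:3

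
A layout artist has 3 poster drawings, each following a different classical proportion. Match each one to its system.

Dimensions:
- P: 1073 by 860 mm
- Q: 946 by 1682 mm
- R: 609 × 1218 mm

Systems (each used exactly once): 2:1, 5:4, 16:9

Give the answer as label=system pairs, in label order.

P=5:4, Q=16:9, R=2:1

Ratios: P ≈ 1.248; Q ≈ 1.778; R ≈ 2.000.
Targets: 2:1 ≈ 2.000; 5:4 ≈ 1.250; 16:9 ≈ 1.778.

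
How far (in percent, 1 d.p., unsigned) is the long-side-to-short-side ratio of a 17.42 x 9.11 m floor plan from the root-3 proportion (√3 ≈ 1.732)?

Ratio = 17.42 / 9.11 ≈ 1.9122.
Ideal root-3 ≈ 1.7321. |1.9122 − 1.7321| / 1.7321 ≈ 10.40% → 10.4%.

10.4%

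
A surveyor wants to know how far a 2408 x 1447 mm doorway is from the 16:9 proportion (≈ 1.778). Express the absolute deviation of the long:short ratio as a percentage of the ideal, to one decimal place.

Ratio = 2408 / 1447 ≈ 1.6641.
Ideal 16:9 ≈ 1.7778. |1.6641 − 1.7778| / 1.7778 ≈ 6.40% → 6.4%.

6.4%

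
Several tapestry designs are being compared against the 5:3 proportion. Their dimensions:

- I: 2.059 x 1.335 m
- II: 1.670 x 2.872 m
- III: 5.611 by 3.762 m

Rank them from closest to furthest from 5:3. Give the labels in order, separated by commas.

II, I, III

Ratios: I = 2.059 / 1.335 ≈ 1.542; II = 2.872 / 1.670 ≈ 1.720; III = 5.611 / 3.762 ≈ 1.491.
|Δ from 1.667|: I 0.125; II 0.053; III 0.176.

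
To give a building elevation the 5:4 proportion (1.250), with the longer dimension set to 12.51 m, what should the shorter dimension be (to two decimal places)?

10.01 m

5:4 = 1.25000.
Shorter side = 12.51 ÷ 1.25000 ≈ 10.0080 → 10.01 m.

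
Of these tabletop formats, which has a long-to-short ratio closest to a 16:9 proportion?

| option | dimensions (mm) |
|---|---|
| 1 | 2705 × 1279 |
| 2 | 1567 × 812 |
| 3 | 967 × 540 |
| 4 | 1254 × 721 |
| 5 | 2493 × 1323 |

3

Target 16:9 ≈ 1.778.
1: 2.115 (Δ0.337)  2: 1.930 (Δ0.152)  3: 1.791 (Δ0.013)  4: 1.739 (Δ0.039)  5: 1.884 (Δ0.106)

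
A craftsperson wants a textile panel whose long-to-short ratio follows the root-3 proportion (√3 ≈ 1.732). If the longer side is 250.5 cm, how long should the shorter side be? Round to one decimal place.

root-3 ≈ 1.73205.
Shorter side = 250.5 ÷ 1.73205 ≈ 144.626 → 144.6 cm.

144.6 cm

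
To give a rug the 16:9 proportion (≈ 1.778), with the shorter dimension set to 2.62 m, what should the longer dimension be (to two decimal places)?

4.66 m

16:9 ≈ 1.77778.
Longer side = 2.62 × 1.77778 ≈ 4.6578 → 4.66 m.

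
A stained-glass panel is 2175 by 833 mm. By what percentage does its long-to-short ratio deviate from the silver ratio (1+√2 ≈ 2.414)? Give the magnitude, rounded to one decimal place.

8.2%

Ratio = 2175 / 833 ≈ 2.6110.
Ideal silver ratio ≈ 2.4142. |2.6110 − 2.4142| / 2.4142 ≈ 8.15% → 8.2%.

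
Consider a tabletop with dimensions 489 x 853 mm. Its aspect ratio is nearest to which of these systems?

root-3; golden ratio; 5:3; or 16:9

root-3

Ratio = 853 / 489 ≈ 1.744.
Distances: root-3 1.732 (Δ 0.012); golden ratio 1.618 (Δ 0.126); 5:3 1.667 (Δ 0.077); 16:9 1.778 (Δ 0.034).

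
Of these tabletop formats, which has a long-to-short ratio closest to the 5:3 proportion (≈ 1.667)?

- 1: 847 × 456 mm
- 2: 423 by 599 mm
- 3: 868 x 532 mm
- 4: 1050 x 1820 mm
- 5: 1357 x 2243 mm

5

Target 5:3 ≈ 1.667.
1: 1.857 (Δ0.190)  2: 1.416 (Δ0.251)  3: 1.632 (Δ0.035)  4: 1.733 (Δ0.066)  5: 1.653 (Δ0.014)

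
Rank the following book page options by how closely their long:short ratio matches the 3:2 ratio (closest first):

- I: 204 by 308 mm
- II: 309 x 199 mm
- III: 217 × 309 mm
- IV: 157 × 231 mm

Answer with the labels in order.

I, IV, II, III

Ratios: I = 308 / 204 ≈ 1.510; II = 309 / 199 ≈ 1.553; III = 309 / 217 ≈ 1.424; IV = 231 / 157 ≈ 1.471.
|Δ from 1.500|: I 0.010; II 0.053; III 0.076; IV 0.029.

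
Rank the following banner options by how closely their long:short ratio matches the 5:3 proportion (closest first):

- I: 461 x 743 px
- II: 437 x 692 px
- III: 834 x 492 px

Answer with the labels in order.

III, I, II

I: 743/461 ≈ 1.612 → |1.612 − 1.667| = 0.055
II: 692/437 ≈ 1.584 → |1.584 − 1.667| = 0.083
III: 834/492 ≈ 1.695 → |1.695 − 1.667| = 0.028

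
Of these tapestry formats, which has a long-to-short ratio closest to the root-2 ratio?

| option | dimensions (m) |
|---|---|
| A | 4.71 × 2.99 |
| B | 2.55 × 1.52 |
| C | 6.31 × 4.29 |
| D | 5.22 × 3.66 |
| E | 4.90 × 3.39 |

Ratios (long/short): A ≈ 1.575; B ≈ 1.678; C ≈ 1.471; D ≈ 1.426; E ≈ 1.445.
root-2 ≈ 1.414; option D is nearest (Δ 0.012).

D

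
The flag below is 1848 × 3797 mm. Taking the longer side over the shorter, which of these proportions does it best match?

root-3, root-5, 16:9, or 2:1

Ratio = 3797 / 1848 ≈ 2.055.
Distances: root-3 1.732 (Δ 0.323); root-5 2.236 (Δ 0.181); 16:9 1.778 (Δ 0.277); 2:1 2.000 (Δ 0.055).

2:1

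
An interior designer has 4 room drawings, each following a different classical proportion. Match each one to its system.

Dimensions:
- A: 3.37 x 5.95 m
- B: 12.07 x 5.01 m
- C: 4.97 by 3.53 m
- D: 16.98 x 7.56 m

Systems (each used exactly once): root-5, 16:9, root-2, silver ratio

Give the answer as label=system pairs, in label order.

A=16:9, B=silver ratio, C=root-2, D=root-5

Ratios: A ≈ 1.766; B ≈ 2.409; C ≈ 1.408; D ≈ 2.246.
Targets: root-5 ≈ 2.236; 16:9 ≈ 1.778; root-2 ≈ 1.414; silver ratio ≈ 2.414.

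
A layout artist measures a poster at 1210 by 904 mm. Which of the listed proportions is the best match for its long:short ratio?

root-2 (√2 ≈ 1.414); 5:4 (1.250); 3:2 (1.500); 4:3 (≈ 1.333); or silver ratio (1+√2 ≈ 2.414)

1210/904 ≈ 1.338. Nearest candidates are 4:3 (1.333, off by 0.005) and root-2 (1.414, off by 0.076).

4:3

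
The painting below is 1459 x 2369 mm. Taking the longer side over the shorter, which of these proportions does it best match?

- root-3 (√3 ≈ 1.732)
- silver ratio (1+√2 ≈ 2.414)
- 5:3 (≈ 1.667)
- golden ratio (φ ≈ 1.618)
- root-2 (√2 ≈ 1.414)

2369/1459 ≈ 1.624. Nearest candidates are golden ratio (1.618, off by 0.006) and 5:3 (1.667, off by 0.043).

golden ratio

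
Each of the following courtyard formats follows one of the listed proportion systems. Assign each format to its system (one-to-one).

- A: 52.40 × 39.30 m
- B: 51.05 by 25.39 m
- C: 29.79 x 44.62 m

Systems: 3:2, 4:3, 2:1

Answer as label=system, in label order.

A=4:3, B=2:1, C=3:2

Ratios: A ≈ 1.333; B ≈ 2.011; C ≈ 1.498.
Targets: 3:2 ≈ 1.500; 4:3 ≈ 1.333; 2:1 ≈ 2.000.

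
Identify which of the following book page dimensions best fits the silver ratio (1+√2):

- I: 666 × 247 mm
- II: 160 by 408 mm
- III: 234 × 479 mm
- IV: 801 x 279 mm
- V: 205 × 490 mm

Target silver ratio ≈ 2.414.
I: 2.696 (Δ0.282)  II: 2.550 (Δ0.136)  III: 2.047 (Δ0.367)  IV: 2.871 (Δ0.457)  V: 2.390 (Δ0.024)

V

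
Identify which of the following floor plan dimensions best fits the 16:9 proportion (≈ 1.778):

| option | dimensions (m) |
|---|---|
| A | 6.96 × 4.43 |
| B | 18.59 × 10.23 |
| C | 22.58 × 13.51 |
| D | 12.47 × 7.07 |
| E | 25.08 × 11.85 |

D

Ratios (long/short): A ≈ 1.571; B ≈ 1.817; C ≈ 1.671; D ≈ 1.764; E ≈ 2.116.
16:9 ≈ 1.778; option D is nearest (Δ 0.014).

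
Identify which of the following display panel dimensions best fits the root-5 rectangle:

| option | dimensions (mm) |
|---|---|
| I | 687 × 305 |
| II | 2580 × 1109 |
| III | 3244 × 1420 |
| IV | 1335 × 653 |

I

Target root-5 ≈ 2.236.
I: 2.252 (Δ0.016)  II: 2.326 (Δ0.090)  III: 2.285 (Δ0.049)  IV: 2.044 (Δ0.192)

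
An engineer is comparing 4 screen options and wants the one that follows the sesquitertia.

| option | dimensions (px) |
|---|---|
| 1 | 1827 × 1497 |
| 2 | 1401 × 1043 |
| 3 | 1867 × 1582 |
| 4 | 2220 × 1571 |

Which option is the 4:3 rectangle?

2

Target 4:3 ≈ 1.333.
1: 1.220 (Δ0.113)  2: 1.343 (Δ0.010)  3: 1.180 (Δ0.153)  4: 1.413 (Δ0.080)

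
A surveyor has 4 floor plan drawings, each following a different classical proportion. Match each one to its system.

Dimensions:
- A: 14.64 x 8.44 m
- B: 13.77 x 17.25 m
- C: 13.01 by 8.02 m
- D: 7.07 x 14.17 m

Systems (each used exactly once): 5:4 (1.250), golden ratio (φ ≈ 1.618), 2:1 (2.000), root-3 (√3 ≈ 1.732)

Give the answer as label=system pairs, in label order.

A = 14.64/8.44 ≈ 1.735 → root-3 (1.732)
B = 17.25/13.77 ≈ 1.253 → 5:4 (1.250)
C = 13.01/8.02 ≈ 1.622 → golden ratio (1.618)
D = 14.17/7.07 ≈ 2.004 → 2:1 (2.000)

A=root-3, B=5:4, C=golden ratio, D=2:1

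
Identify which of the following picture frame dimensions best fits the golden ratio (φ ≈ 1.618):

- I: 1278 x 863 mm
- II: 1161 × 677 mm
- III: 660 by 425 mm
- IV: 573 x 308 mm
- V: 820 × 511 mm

Target golden ratio ≈ 1.618.
I: 1.481 (Δ0.137)  II: 1.715 (Δ0.097)  III: 1.553 (Δ0.065)  IV: 1.860 (Δ0.242)  V: 1.605 (Δ0.013)

V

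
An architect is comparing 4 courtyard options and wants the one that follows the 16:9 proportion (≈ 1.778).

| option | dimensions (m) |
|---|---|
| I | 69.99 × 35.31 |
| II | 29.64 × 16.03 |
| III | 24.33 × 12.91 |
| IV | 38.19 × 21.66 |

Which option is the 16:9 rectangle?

IV

Target 16:9 ≈ 1.778.
I: 1.982 (Δ0.204)  II: 1.849 (Δ0.071)  III: 1.885 (Δ0.107)  IV: 1.763 (Δ0.015)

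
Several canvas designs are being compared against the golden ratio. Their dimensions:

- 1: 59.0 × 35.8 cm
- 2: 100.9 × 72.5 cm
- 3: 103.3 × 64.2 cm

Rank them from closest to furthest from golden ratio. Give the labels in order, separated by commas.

3, 1, 2

1: 59.0/35.8 ≈ 1.648 → |1.648 − 1.618| = 0.030
2: 100.9/72.5 ≈ 1.392 → |1.392 − 1.618| = 0.226
3: 103.3/64.2 ≈ 1.609 → |1.609 − 1.618| = 0.009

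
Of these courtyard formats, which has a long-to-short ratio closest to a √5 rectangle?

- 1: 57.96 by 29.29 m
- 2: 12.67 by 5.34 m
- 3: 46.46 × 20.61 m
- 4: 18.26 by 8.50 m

Ratios (long/short): 1 ≈ 1.979; 2 ≈ 2.373; 3 ≈ 2.254; 4 ≈ 2.148.
root-5 ≈ 2.236; option 3 is nearest (Δ 0.018).

3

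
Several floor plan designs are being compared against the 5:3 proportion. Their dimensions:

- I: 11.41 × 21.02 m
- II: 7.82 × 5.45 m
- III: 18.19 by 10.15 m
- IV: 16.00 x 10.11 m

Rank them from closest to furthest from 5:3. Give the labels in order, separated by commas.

IV, III, I, II

Ratios: I = 21.02 / 11.41 ≈ 1.842; II = 7.82 / 5.45 ≈ 1.435; III = 18.19 / 10.15 ≈ 1.792; IV = 16.00 / 10.11 ≈ 1.583.
|Δ from 1.667|: I 0.175; II 0.232; III 0.125; IV 0.084.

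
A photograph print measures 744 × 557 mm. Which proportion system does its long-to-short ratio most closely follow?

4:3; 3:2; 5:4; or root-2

Ratio = 744 / 557 ≈ 1.336.
Distances: 4:3 1.333 (Δ 0.003); 3:2 1.500 (Δ 0.164); 5:4 1.250 (Δ 0.086); root-2 1.414 (Δ 0.078).

4:3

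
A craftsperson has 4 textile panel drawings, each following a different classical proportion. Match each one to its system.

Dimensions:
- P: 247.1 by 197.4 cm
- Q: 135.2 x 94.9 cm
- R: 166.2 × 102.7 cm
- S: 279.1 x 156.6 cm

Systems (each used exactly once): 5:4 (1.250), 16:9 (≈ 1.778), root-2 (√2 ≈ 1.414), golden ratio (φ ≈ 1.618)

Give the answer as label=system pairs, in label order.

P = 247.1/197.4 ≈ 1.252 → 5:4 (1.250)
Q = 135.2/94.9 ≈ 1.425 → root-2 (1.414)
R = 166.2/102.7 ≈ 1.618 → golden ratio (1.618)
S = 279.1/156.6 ≈ 1.782 → 16:9 (1.778)

P=5:4, Q=root-2, R=golden ratio, S=16:9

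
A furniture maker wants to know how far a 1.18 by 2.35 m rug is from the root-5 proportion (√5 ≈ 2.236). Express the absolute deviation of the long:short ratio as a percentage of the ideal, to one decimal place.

10.9%

Ratio = 2.35 / 1.18 ≈ 1.9915.
Ideal root-5 ≈ 2.2361. |1.9915 − 2.2361| / 2.2361 ≈ 10.94% → 10.9%.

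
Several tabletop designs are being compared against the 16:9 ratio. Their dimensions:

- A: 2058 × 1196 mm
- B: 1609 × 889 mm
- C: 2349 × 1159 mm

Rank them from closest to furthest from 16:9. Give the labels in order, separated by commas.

B, A, C

Ratios: A = 2058 / 1196 ≈ 1.721; B = 1609 / 889 ≈ 1.810; C = 2349 / 1159 ≈ 2.027.
|Δ from 1.778|: A 0.057; B 0.032; C 0.249.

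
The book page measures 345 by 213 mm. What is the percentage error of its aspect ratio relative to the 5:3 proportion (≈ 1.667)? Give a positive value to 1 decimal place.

2.8%

Ratio = 345 / 213 ≈ 1.6197.
Ideal 5:3 ≈ 1.6667. |1.6197 − 1.6667| / 1.6667 ≈ 2.82% → 2.8%.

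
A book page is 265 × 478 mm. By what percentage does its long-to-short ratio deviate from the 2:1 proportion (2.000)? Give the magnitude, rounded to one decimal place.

Ratio = 478 / 265 ≈ 1.8038.
Ideal 2:1 = 2.0000. |1.8038 − 2.0000| / 2.0000 ≈ 9.81% → 9.8%.

9.8%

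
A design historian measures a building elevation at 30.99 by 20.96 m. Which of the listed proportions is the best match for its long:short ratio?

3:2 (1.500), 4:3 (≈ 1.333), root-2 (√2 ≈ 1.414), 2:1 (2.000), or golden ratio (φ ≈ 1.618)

Ratio = 30.99 / 20.96 ≈ 1.479.
Distances: 3:2 1.500 (Δ 0.021); 4:3 1.333 (Δ 0.146); root-2 1.414 (Δ 0.065); 2:1 2.000 (Δ 0.521); golden ratio 1.618 (Δ 0.139).

3:2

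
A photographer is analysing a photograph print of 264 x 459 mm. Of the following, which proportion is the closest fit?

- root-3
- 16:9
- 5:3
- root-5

Ratio = 459 / 264 ≈ 1.739.
Distances: root-3 1.732 (Δ 0.007); 16:9 1.778 (Δ 0.039); 5:3 1.667 (Δ 0.072); root-5 2.236 (Δ 0.497).

root-3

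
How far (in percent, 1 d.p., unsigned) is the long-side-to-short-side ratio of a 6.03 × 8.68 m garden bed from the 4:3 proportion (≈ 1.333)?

8.0%

Ratio = 8.68 / 6.03 ≈ 1.4395.
Ideal 4:3 ≈ 1.3333. |1.4395 − 1.3333| / 1.3333 ≈ 7.97% → 8.0%.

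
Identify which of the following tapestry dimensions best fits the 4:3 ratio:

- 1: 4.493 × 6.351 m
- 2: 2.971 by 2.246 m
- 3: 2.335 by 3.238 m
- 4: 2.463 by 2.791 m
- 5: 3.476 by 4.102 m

2

Target 4:3 ≈ 1.333.
1: 1.414 (Δ0.081)  2: 1.323 (Δ0.010)  3: 1.387 (Δ0.054)  4: 1.133 (Δ0.200)  5: 1.180 (Δ0.153)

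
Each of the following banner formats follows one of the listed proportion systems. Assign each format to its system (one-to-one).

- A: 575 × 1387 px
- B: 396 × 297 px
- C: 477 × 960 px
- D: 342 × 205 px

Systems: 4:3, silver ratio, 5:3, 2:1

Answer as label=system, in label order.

A=silver ratio, B=4:3, C=2:1, D=5:3

Ratios: A ≈ 2.412; B ≈ 1.333; C ≈ 2.013; D ≈ 1.668.
Targets: 4:3 ≈ 1.333; silver ratio ≈ 2.414; 5:3 ≈ 1.667; 2:1 ≈ 2.000.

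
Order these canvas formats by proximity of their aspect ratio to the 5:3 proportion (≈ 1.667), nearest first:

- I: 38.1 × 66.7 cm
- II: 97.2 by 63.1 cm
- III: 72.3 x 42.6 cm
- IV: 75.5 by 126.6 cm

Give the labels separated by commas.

I: 66.7/38.1 ≈ 1.751 → |1.751 − 1.667| = 0.084
II: 97.2/63.1 ≈ 1.540 → |1.540 − 1.667| = 0.127
III: 72.3/42.6 ≈ 1.697 → |1.697 − 1.667| = 0.030
IV: 126.6/75.5 ≈ 1.677 → |1.677 − 1.667| = 0.010

IV, III, I, II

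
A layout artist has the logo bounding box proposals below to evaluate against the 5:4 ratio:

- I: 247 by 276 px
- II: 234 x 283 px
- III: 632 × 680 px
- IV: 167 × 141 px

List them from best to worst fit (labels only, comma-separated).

I: 276/247 ≈ 1.117 → |1.117 − 1.250| = 0.133
II: 283/234 ≈ 1.209 → |1.209 − 1.250| = 0.041
III: 680/632 ≈ 1.076 → |1.076 − 1.250| = 0.174
IV: 167/141 ≈ 1.184 → |1.184 − 1.250| = 0.066

II, IV, I, III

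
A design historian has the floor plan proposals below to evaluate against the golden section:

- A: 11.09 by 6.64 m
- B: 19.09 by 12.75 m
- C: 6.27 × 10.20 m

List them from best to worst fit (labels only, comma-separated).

C, A, B

Ratios: A = 11.09 / 6.64 ≈ 1.670; B = 19.09 / 12.75 ≈ 1.497; C = 10.20 / 6.27 ≈ 1.627.
|Δ from 1.618|: A 0.052; B 0.121; C 0.009.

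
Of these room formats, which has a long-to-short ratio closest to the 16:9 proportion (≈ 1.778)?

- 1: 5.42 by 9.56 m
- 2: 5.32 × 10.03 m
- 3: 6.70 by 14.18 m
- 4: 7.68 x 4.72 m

1

Target 16:9 ≈ 1.778.
1: 1.764 (Δ0.014)  2: 1.885 (Δ0.107)  3: 2.116 (Δ0.338)  4: 1.627 (Δ0.151)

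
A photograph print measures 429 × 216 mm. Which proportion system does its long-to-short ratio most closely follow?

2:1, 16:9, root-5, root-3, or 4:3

2:1

Ratio = 429 / 216 ≈ 1.986.
Distances: 2:1 2.000 (Δ 0.014); 16:9 1.778 (Δ 0.208); root-5 2.236 (Δ 0.250); root-3 1.732 (Δ 0.254); 4:3 1.333 (Δ 0.653).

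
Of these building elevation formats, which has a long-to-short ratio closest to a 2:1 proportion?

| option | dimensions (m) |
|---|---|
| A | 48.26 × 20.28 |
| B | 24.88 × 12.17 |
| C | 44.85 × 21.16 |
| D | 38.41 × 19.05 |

Ratios (long/short): A ≈ 2.380; B ≈ 2.044; C ≈ 2.120; D ≈ 2.016.
2:1 ≈ 2.000; option D is nearest (Δ 0.016).

D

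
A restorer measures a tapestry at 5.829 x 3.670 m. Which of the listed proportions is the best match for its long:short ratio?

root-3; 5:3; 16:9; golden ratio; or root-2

golden ratio

5.829/3.670 ≈ 1.588. Nearest candidates are golden ratio (1.618, off by 0.030) and 5:3 (1.667, off by 0.079).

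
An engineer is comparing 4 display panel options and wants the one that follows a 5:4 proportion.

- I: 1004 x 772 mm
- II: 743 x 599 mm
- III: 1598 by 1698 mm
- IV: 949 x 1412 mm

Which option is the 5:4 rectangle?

II

Ratios (long/short): I ≈ 1.301; II ≈ 1.240; III ≈ 1.063; IV ≈ 1.488.
5:4 ≈ 1.250; option II is nearest (Δ 0.010).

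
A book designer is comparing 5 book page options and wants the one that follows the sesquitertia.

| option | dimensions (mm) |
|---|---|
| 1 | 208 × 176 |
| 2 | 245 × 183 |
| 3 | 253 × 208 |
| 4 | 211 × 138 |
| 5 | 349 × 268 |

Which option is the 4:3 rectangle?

Ratios (long/short): 1 ≈ 1.182; 2 ≈ 1.339; 3 ≈ 1.216; 4 ≈ 1.529; 5 ≈ 1.302.
4:3 ≈ 1.333; option 2 is nearest (Δ 0.006).

2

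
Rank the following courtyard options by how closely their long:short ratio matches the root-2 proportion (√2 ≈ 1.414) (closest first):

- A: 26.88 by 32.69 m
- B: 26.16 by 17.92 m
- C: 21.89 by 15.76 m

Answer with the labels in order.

C, B, A

A: 32.69/26.88 ≈ 1.216 → |1.216 − 1.414| = 0.198
B: 26.16/17.92 ≈ 1.460 → |1.460 − 1.414| = 0.046
C: 21.89/15.76 ≈ 1.389 → |1.389 − 1.414| = 0.025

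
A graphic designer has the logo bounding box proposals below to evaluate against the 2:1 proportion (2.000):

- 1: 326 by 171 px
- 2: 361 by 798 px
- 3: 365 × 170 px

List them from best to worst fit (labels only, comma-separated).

1, 3, 2

1: 326/171 ≈ 1.906 → |1.906 − 2.000| = 0.094
2: 798/361 ≈ 2.211 → |2.211 − 2.000| = 0.211
3: 365/170 ≈ 2.147 → |2.147 − 2.000| = 0.147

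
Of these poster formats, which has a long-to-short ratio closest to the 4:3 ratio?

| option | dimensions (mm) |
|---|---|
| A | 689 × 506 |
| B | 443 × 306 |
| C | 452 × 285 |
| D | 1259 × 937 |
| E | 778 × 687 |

D

Ratios (long/short): A ≈ 1.362; B ≈ 1.448; C ≈ 1.586; D ≈ 1.344; E ≈ 1.132.
4:3 ≈ 1.333; option D is nearest (Δ 0.011).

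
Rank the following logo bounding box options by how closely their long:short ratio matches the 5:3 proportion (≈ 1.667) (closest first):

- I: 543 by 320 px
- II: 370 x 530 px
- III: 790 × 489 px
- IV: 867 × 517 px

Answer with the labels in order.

IV, I, III, II

I: 543/320 ≈ 1.697 → |1.697 − 1.667| = 0.030
II: 530/370 ≈ 1.432 → |1.432 − 1.667| = 0.235
III: 790/489 ≈ 1.616 → |1.616 − 1.667| = 0.051
IV: 867/517 ≈ 1.677 → |1.677 − 1.667| = 0.010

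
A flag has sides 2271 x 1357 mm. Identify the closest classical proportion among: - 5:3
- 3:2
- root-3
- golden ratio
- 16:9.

5:3

Ratio = 2271 / 1357 ≈ 1.674.
Distances: 5:3 1.667 (Δ 0.007); 3:2 1.500 (Δ 0.174); root-3 1.732 (Δ 0.058); golden ratio 1.618 (Δ 0.056); 16:9 1.778 (Δ 0.104).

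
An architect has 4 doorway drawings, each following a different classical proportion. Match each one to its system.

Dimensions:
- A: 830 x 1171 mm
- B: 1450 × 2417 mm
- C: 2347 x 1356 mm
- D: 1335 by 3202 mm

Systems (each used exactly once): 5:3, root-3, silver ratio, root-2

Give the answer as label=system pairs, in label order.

Ratios: A ≈ 1.411; B ≈ 1.667; C ≈ 1.731; D ≈ 2.399.
Targets: 5:3 ≈ 1.667; root-3 ≈ 1.732; silver ratio ≈ 2.414; root-2 ≈ 1.414.

A=root-2, B=5:3, C=root-3, D=silver ratio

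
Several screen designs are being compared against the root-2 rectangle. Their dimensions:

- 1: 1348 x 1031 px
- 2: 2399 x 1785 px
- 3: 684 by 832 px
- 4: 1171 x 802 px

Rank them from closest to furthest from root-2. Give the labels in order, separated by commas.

Ratios: 1 = 1348 / 1031 ≈ 1.307; 2 = 2399 / 1785 ≈ 1.344; 3 = 832 / 684 ≈ 1.216; 4 = 1171 / 802 ≈ 1.460.
|Δ from 1.414|: 1 0.107; 2 0.070; 3 0.198; 4 0.046.

4, 2, 1, 3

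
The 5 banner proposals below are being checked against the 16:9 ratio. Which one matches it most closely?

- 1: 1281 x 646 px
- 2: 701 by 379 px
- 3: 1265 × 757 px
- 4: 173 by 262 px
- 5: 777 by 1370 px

Target 16:9 ≈ 1.778.
1: 1.983 (Δ0.205)  2: 1.850 (Δ0.072)  3: 1.671 (Δ0.107)  4: 1.514 (Δ0.264)  5: 1.763 (Δ0.015)

5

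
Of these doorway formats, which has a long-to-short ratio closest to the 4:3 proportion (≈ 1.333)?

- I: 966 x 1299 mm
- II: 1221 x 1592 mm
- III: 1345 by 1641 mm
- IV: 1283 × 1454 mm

Ratios (long/short): I ≈ 1.345; II ≈ 1.304; III ≈ 1.220; IV ≈ 1.133.
4:3 ≈ 1.333; option I is nearest (Δ 0.012).

I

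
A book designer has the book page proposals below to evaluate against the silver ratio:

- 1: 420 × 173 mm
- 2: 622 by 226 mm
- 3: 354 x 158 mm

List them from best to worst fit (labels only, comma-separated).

Ratios: 1 = 420 / 173 ≈ 2.428; 2 = 622 / 226 ≈ 2.752; 3 = 354 / 158 ≈ 2.241.
|Δ from 2.414|: 1 0.014; 2 0.338; 3 0.173.

1, 3, 2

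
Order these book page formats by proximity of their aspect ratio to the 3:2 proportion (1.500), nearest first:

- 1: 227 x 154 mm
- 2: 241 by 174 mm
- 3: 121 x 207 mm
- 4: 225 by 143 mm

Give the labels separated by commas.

1, 4, 2, 3

Ratios: 1 = 227 / 154 ≈ 1.474; 2 = 241 / 174 ≈ 1.385; 3 = 207 / 121 ≈ 1.711; 4 = 225 / 143 ≈ 1.573.
|Δ from 1.500|: 1 0.026; 2 0.115; 3 0.211; 4 0.073.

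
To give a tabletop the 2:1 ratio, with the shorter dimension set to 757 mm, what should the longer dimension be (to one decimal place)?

2:1 = 2.00000.
Longer side = 757 × 2.00000 ≈ 1514.000 → 1514.0 mm.

1514.0 mm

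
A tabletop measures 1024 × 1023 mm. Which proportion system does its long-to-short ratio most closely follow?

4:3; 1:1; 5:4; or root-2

Ratio = 1024 / 1023 ≈ 1.001.
Distances: 4:3 1.333 (Δ 0.332); 1:1 1.000 (Δ 0.001); 5:4 1.250 (Δ 0.249); root-2 1.414 (Δ 0.413).

1:1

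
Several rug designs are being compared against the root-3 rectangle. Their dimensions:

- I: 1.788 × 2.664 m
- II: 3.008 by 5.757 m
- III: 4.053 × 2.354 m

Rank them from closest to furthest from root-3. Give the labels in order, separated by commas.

Ratios: I = 2.664 / 1.788 ≈ 1.490; II = 5.757 / 3.008 ≈ 1.914; III = 4.053 / 2.354 ≈ 1.722.
|Δ from 1.732|: I 0.242; II 0.182; III 0.010.

III, II, I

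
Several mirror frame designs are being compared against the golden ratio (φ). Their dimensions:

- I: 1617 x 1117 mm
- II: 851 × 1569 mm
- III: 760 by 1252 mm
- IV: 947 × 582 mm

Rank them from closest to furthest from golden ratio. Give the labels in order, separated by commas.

IV, III, I, II

I: 1617/1117 ≈ 1.448 → |1.448 − 1.618| = 0.170
II: 1569/851 ≈ 1.844 → |1.844 − 1.618| = 0.226
III: 1252/760 ≈ 1.647 → |1.647 − 1.618| = 0.029
IV: 947/582 ≈ 1.627 → |1.627 − 1.618| = 0.009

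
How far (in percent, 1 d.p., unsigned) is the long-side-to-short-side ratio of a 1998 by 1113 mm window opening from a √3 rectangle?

Ratio = 1998 / 1113 ≈ 1.7951.
Ideal root-3 ≈ 1.7321. |1.7951 − 1.7321| / 1.7321 ≈ 3.64% → 3.6%.

3.6%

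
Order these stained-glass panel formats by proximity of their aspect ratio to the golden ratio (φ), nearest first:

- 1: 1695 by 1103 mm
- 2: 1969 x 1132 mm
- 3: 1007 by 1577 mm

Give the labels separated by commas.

3, 1, 2

Ratios: 1 = 1695 / 1103 ≈ 1.537; 2 = 1969 / 1132 ≈ 1.739; 3 = 1577 / 1007 ≈ 1.566.
|Δ from 1.618|: 1 0.081; 2 0.121; 3 0.052.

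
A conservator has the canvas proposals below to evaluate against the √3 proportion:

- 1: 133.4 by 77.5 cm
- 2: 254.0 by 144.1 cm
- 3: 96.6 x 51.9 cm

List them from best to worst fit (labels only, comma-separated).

1: 133.4/77.5 ≈ 1.721 → |1.721 − 1.732| = 0.011
2: 254.0/144.1 ≈ 1.763 → |1.763 − 1.732| = 0.031
3: 96.6/51.9 ≈ 1.861 → |1.861 − 1.732| = 0.129

1, 2, 3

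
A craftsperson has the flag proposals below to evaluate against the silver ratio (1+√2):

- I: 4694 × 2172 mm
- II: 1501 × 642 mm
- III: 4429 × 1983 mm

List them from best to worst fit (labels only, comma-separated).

Ratios: I = 4694 / 2172 ≈ 2.161; II = 1501 / 642 ≈ 2.338; III = 4429 / 1983 ≈ 2.233.
|Δ from 2.414|: I 0.253; II 0.076; III 0.181.

II, III, I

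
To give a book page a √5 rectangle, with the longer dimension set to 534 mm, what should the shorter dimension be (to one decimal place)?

238.8 mm

root-5 ≈ 2.23607.
Shorter side = 534 ÷ 2.23607 ≈ 238.812 → 238.8 mm.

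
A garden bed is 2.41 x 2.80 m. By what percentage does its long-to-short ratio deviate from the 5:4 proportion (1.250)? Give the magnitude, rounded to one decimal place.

Ratio = 2.80 / 2.41 ≈ 1.1618.
Ideal 5:4 = 1.2500. |1.1618 − 1.2500| / 1.2500 ≈ 7.06% → 7.1%.

7.1%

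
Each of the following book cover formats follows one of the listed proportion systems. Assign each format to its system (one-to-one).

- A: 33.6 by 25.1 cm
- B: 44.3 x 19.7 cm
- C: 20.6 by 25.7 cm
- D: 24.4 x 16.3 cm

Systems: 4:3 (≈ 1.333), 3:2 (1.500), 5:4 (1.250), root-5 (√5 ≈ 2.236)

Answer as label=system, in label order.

A = 33.6/25.1 ≈ 1.339 → 4:3 (1.333)
B = 44.3/19.7 ≈ 2.249 → root-5 (2.236)
C = 25.7/20.6 ≈ 1.248 → 5:4 (1.250)
D = 24.4/16.3 ≈ 1.497 → 3:2 (1.500)

A=4:3, B=root-5, C=5:4, D=3:2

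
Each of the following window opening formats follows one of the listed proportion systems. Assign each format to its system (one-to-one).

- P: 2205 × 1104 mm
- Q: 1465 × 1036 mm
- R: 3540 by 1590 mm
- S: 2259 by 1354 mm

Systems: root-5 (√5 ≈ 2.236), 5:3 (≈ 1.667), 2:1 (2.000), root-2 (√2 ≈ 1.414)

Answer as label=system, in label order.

Ratios: P ≈ 1.997; Q ≈ 1.414; R ≈ 2.226; S ≈ 1.668.
Targets: root-5 ≈ 2.236; 5:3 ≈ 1.667; 2:1 ≈ 2.000; root-2 ≈ 1.414.

P=2:1, Q=root-2, R=root-5, S=5:3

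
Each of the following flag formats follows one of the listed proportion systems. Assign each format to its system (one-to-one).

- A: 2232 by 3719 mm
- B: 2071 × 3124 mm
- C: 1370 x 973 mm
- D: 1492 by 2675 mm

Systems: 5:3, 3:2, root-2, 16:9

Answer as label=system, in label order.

Ratios: A ≈ 1.666; B ≈ 1.508; C ≈ 1.408; D ≈ 1.793.
Targets: 5:3 ≈ 1.667; 3:2 ≈ 1.500; root-2 ≈ 1.414; 16:9 ≈ 1.778.

A=5:3, B=3:2, C=root-2, D=16:9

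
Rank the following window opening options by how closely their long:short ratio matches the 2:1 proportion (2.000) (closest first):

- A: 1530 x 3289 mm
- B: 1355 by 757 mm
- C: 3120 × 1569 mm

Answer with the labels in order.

C, A, B

Ratios: A = 3289 / 1530 ≈ 2.150; B = 1355 / 757 ≈ 1.790; C = 3120 / 1569 ≈ 1.989.
|Δ from 2.000|: A 0.150; B 0.210; C 0.011.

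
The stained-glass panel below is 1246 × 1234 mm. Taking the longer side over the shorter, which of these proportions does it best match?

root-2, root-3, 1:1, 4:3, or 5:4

Ratio = 1246 / 1234 ≈ 1.010.
Distances: root-2 1.414 (Δ 0.404); root-3 1.732 (Δ 0.722); 1:1 1.000 (Δ 0.010); 4:3 1.333 (Δ 0.323); 5:4 1.250 (Δ 0.240).

1:1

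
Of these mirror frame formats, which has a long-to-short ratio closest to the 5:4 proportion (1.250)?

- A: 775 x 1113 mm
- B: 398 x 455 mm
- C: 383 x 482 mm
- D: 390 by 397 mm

C

Ratios (long/short): A ≈ 1.436; B ≈ 1.143; C ≈ 1.258; D ≈ 1.018.
5:4 ≈ 1.250; option C is nearest (Δ 0.008).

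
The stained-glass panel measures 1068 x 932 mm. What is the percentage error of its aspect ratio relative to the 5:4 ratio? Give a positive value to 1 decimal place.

8.3%

Ratio = 1068 / 932 ≈ 1.1459.
Ideal 5:4 = 1.2500. |1.1459 − 1.2500| / 1.2500 ≈ 8.33% → 8.3%.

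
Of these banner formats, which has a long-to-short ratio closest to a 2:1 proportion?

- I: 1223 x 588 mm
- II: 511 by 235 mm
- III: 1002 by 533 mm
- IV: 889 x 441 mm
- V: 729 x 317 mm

Ratios (long/short): I ≈ 2.080; II ≈ 2.174; III ≈ 1.880; IV ≈ 2.016; V ≈ 2.300.
2:1 ≈ 2.000; option IV is nearest (Δ 0.016).

IV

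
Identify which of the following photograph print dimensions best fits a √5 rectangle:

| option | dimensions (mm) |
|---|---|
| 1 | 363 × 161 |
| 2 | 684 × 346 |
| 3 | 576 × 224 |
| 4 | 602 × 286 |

1

Target root-5 ≈ 2.236.
1: 2.255 (Δ0.019)  2: 1.977 (Δ0.259)  3: 2.571 (Δ0.335)  4: 2.105 (Δ0.131)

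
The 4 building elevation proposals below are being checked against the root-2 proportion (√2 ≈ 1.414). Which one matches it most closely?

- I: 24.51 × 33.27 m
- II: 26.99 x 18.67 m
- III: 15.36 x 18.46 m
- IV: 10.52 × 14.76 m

Target root-2 ≈ 1.414.
I: 1.357 (Δ0.057)  II: 1.446 (Δ0.032)  III: 1.202 (Δ0.212)  IV: 1.403 (Δ0.011)

IV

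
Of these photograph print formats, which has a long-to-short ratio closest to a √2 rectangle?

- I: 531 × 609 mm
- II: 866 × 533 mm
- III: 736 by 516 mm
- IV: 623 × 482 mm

Ratios (long/short): I ≈ 1.147; II ≈ 1.625; III ≈ 1.426; IV ≈ 1.293.
root-2 ≈ 1.414; option III is nearest (Δ 0.012).

III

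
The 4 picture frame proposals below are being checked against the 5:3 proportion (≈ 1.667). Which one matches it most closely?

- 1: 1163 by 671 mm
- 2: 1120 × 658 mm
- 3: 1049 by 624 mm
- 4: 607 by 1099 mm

3

Ratios (long/short): 1 ≈ 1.733; 2 ≈ 1.702; 3 ≈ 1.681; 4 ≈ 1.811.
5:3 ≈ 1.667; option 3 is nearest (Δ 0.014).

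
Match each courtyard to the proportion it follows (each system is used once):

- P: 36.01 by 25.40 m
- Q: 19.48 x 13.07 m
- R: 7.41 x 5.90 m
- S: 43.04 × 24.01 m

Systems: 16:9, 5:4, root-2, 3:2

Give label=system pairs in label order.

Ratios: P ≈ 1.418; Q ≈ 1.490; R ≈ 1.256; S ≈ 1.793.
Targets: 16:9 ≈ 1.778; 5:4 ≈ 1.250; root-2 ≈ 1.414; 3:2 ≈ 1.500.

P=root-2, Q=3:2, R=5:4, S=16:9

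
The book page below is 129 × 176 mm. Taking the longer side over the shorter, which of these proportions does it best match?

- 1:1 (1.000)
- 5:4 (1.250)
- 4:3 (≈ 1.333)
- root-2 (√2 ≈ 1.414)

Ratio = 176 / 129 ≈ 1.364.
Distances: 1:1 1.000 (Δ 0.364); 5:4 1.250 (Δ 0.114); 4:3 1.333 (Δ 0.031); root-2 1.414 (Δ 0.050).

4:3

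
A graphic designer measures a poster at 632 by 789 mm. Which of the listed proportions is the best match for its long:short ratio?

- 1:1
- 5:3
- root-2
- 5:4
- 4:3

789/632 ≈ 1.248. Nearest candidates are 5:4 (1.250, off by 0.002) and 4:3 (1.333, off by 0.085).

5:4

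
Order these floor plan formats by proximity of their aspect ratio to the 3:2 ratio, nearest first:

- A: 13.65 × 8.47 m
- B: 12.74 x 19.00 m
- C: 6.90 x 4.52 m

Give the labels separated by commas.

Ratios: A = 13.65 / 8.47 ≈ 1.612; B = 19.00 / 12.74 ≈ 1.491; C = 6.90 / 4.52 ≈ 1.527.
|Δ from 1.500|: A 0.112; B 0.009; C 0.027.

B, C, A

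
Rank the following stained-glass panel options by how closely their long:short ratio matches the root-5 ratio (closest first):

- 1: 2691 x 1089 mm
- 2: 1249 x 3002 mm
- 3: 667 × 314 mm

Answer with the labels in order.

3, 2, 1

1: 2691/1089 ≈ 2.471 → |2.471 − 2.236| = 0.235
2: 3002/1249 ≈ 2.404 → |2.404 − 2.236| = 0.168
3: 667/314 ≈ 2.124 → |2.124 − 2.236| = 0.112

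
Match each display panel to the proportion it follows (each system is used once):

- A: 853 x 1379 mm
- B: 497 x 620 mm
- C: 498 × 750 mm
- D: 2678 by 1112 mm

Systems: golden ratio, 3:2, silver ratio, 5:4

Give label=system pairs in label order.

A=golden ratio, B=5:4, C=3:2, D=silver ratio

A = 1379/853 ≈ 1.617 → golden ratio (1.618)
B = 620/497 ≈ 1.247 → 5:4 (1.250)
C = 750/498 ≈ 1.506 → 3:2 (1.500)
D = 2678/1112 ≈ 2.408 → silver ratio (2.414)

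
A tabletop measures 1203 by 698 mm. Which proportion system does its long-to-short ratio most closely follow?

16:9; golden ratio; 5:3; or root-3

root-3

Ratio = 1203 / 698 ≈ 1.723.
Distances: 16:9 1.778 (Δ 0.055); golden ratio 1.618 (Δ 0.105); 5:3 1.667 (Δ 0.056); root-3 1.732 (Δ 0.009).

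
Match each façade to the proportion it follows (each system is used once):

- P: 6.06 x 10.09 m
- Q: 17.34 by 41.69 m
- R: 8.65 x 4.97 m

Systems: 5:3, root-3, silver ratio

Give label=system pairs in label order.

P=5:3, Q=silver ratio, R=root-3

P = 10.09/6.06 ≈ 1.665 → 5:3 (1.667)
Q = 41.69/17.34 ≈ 2.404 → silver ratio (2.414)
R = 8.65/4.97 ≈ 1.740 → root-3 (1.732)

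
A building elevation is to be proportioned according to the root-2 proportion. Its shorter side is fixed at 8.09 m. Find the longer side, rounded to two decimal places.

11.44 m

root-2 ≈ 1.41421.
Longer side = 8.09 × 1.41421 ≈ 11.4410 → 11.44 m.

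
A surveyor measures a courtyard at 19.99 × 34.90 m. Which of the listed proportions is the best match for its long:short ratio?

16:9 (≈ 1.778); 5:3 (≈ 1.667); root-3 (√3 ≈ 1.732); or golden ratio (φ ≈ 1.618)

root-3

Ratio = 34.90 / 19.99 ≈ 1.746.
Distances: 16:9 1.778 (Δ 0.032); 5:3 1.667 (Δ 0.079); root-3 1.732 (Δ 0.014); golden ratio 1.618 (Δ 0.128).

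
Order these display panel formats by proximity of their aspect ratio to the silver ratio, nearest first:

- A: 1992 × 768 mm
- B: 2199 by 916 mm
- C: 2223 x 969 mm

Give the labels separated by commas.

Ratios: A = 1992 / 768 ≈ 2.594; B = 2199 / 916 ≈ 2.401; C = 2223 / 969 ≈ 2.294.
|Δ from 2.414|: A 0.180; B 0.013; C 0.120.

B, C, A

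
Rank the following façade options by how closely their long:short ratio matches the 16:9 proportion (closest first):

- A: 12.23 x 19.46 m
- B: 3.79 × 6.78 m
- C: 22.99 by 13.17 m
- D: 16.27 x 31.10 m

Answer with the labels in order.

B, C, D, A

A: 19.46/12.23 ≈ 1.591 → |1.591 − 1.778| = 0.187
B: 6.78/3.79 ≈ 1.789 → |1.789 − 1.778| = 0.011
C: 22.99/13.17 ≈ 1.746 → |1.746 − 1.778| = 0.032
D: 31.10/16.27 ≈ 1.911 → |1.911 − 1.778| = 0.133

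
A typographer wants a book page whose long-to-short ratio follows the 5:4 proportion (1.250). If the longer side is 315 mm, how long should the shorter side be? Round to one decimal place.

5:4 = 1.25000.
Shorter side = 315 ÷ 1.25000 ≈ 252.000 → 252.0 mm.

252.0 mm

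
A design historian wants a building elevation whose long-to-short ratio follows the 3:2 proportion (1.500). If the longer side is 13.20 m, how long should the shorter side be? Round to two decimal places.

3:2 = 1.50000.
Shorter side = 13.20 ÷ 1.50000 ≈ 8.8000 → 8.80 m.

8.80 m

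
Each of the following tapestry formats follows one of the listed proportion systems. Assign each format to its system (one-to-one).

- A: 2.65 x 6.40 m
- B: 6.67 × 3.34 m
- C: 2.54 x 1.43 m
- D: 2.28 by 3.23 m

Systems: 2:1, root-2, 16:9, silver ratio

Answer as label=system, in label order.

A=silver ratio, B=2:1, C=16:9, D=root-2

Ratios: A ≈ 2.415; B ≈ 1.997; C ≈ 1.776; D ≈ 1.417.
Targets: 2:1 ≈ 2.000; root-2 ≈ 1.414; 16:9 ≈ 1.778; silver ratio ≈ 2.414.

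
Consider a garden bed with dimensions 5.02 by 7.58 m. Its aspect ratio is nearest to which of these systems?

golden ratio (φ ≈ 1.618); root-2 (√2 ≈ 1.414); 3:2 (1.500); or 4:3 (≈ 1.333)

3:2

7.58/5.02 ≈ 1.510. Nearest candidates are 3:2 (1.500, off by 0.010) and root-2 (1.414, off by 0.096).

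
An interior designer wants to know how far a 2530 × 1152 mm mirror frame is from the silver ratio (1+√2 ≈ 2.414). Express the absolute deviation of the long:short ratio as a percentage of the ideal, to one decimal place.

Ratio = 2530 / 1152 ≈ 2.1962.
Ideal silver ratio ≈ 2.4142. |2.1962 − 2.4142| / 2.4142 ≈ 9.03% → 9.0%.

9.0%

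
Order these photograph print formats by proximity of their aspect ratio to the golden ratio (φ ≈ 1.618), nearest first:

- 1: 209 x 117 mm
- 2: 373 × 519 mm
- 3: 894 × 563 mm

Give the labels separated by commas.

1: 209/117 ≈ 1.786 → |1.786 − 1.618| = 0.168
2: 519/373 ≈ 1.391 → |1.391 − 1.618| = 0.227
3: 894/563 ≈ 1.588 → |1.588 − 1.618| = 0.030

3, 1, 2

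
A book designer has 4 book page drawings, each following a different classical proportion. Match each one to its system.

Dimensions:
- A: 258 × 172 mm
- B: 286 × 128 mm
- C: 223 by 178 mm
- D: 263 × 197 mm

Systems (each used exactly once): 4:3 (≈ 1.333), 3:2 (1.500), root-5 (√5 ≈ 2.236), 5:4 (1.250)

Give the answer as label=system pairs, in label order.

Ratios: A ≈ 1.500; B ≈ 2.234; C ≈ 1.253; D ≈ 1.335.
Targets: 4:3 ≈ 1.333; 3:2 ≈ 1.500; root-5 ≈ 2.236; 5:4 ≈ 1.250.

A=3:2, B=root-5, C=5:4, D=4:3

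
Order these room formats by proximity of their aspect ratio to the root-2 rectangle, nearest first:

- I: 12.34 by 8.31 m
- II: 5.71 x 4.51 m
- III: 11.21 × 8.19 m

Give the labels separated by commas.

Ratios: I = 12.34 / 8.31 ≈ 1.485; II = 5.71 / 4.51 ≈ 1.266; III = 11.21 / 8.19 ≈ 1.369.
|Δ from 1.414|: I 0.071; II 0.148; III 0.045.

III, I, II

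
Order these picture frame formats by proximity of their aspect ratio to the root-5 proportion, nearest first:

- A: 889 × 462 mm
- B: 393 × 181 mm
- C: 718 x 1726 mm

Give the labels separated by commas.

Ratios: A = 889 / 462 ≈ 1.924; B = 393 / 181 ≈ 2.171; C = 1726 / 718 ≈ 2.404.
|Δ from 2.236|: A 0.312; B 0.065; C 0.168.

B, C, A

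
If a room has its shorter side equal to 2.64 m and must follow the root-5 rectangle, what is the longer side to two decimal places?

5.90 m

root-5 ≈ 2.23607.
Longer side = 2.64 × 2.23607 ≈ 5.9032 → 5.90 m.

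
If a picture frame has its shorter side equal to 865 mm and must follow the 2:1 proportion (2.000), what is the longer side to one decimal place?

2:1 = 2.00000.
Longer side = 865 × 2.00000 ≈ 1730.000 → 1730.0 mm.

1730.0 mm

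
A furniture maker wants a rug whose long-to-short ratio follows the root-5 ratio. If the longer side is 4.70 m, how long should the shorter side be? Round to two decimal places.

root-5 ≈ 2.23607.
Shorter side = 4.70 ÷ 2.23607 ≈ 2.1019 → 2.10 m.

2.10 m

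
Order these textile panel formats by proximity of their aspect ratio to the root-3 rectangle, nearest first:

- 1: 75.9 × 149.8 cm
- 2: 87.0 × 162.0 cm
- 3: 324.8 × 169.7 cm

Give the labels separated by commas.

Ratios: 1 = 149.8 / 75.9 ≈ 1.974; 2 = 162.0 / 87.0 ≈ 1.862; 3 = 324.8 / 169.7 ≈ 1.914.
|Δ from 1.732|: 1 0.242; 2 0.130; 3 0.182.

2, 3, 1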